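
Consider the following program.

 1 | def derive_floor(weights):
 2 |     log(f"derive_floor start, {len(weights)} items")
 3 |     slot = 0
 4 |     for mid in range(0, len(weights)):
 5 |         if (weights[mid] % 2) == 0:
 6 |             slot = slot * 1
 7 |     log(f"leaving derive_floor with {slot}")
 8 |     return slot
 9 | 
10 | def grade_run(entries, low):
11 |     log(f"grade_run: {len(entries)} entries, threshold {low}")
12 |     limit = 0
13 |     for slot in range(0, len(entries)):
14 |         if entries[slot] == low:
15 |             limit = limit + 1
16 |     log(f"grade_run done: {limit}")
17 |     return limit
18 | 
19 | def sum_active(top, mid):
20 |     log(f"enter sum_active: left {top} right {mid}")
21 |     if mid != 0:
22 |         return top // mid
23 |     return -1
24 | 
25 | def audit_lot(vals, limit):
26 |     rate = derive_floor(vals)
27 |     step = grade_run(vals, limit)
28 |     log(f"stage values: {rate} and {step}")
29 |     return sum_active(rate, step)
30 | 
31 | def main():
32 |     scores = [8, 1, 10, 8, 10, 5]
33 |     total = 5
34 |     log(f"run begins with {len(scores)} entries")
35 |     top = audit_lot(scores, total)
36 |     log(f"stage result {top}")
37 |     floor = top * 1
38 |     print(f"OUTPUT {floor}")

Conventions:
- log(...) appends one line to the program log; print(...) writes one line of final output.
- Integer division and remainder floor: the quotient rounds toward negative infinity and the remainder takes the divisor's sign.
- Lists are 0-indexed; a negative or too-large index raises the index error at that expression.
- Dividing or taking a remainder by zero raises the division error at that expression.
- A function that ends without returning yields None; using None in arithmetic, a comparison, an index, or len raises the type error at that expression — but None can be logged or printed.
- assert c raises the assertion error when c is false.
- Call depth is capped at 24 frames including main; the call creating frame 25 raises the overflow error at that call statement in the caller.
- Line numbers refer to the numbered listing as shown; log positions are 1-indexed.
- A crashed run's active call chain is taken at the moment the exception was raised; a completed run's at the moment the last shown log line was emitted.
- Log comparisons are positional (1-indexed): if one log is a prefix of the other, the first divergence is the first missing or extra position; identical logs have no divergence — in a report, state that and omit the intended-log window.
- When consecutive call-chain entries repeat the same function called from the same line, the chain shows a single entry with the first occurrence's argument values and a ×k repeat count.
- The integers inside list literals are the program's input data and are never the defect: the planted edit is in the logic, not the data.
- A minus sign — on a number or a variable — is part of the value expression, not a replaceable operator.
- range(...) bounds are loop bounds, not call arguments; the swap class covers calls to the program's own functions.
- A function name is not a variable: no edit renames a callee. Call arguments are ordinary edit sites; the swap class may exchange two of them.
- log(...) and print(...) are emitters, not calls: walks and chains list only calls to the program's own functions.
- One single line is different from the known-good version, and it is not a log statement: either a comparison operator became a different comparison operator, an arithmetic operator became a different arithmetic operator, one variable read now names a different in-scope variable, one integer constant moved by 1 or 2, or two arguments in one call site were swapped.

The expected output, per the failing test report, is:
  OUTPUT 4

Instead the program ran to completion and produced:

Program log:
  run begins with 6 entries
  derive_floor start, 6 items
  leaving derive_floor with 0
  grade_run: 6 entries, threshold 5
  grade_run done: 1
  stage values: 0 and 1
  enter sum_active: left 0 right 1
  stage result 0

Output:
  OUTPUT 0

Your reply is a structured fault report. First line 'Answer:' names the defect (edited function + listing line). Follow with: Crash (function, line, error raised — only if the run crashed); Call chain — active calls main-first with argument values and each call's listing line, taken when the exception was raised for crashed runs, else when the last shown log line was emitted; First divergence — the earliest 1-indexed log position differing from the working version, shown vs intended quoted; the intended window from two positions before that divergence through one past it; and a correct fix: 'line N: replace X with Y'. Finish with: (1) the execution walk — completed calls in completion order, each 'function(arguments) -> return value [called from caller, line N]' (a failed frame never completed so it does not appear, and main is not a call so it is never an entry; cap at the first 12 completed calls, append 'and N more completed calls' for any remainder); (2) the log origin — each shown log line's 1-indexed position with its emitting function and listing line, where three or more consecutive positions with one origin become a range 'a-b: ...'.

Answer: the defect is in derive_floor at line 6.
Key observation: Everything matches until log position 3, which reads 'leaving derive_floor with 0' in place of 'leaving derive_floor with 4'.
Call chain: main.
First divergence: position 3 — shown 'leaving derive_floor with 0', intended 'leaving derive_floor with 4'.
Intended log window:
  1: run begins with 6 entries
  2: derive_floor start, 6 items
  3: leaving derive_floor with 4
  4: grade_run: 6 entries, threshold 5
Execution walk:
  derive_floor([8, 1, 10, 8, 10, 5]) -> 0  [called from audit_lot, line 26]
  grade_run([8, 1, 10, 8, 10, 5], 5) -> 1  [called from audit_lot, line 27]
  sum_active(0, 1) -> 0  [called from audit_lot, line 29]
  audit_lot([8, 1, 10, 8, 10, 5], 5) -> 0  [called from main, line 35]
Origin of each log line:
  1: from main, line 34
  2: from derive_floor, line 2
  3: from derive_floor, line 7
  4: from grade_run, line 11
  5: from grade_run, line 16
  6: from audit_lot, line 28
  7: from sum_active, line 20
  8: from main, line 36
A correct fix: line 6: replace `*` with `+`.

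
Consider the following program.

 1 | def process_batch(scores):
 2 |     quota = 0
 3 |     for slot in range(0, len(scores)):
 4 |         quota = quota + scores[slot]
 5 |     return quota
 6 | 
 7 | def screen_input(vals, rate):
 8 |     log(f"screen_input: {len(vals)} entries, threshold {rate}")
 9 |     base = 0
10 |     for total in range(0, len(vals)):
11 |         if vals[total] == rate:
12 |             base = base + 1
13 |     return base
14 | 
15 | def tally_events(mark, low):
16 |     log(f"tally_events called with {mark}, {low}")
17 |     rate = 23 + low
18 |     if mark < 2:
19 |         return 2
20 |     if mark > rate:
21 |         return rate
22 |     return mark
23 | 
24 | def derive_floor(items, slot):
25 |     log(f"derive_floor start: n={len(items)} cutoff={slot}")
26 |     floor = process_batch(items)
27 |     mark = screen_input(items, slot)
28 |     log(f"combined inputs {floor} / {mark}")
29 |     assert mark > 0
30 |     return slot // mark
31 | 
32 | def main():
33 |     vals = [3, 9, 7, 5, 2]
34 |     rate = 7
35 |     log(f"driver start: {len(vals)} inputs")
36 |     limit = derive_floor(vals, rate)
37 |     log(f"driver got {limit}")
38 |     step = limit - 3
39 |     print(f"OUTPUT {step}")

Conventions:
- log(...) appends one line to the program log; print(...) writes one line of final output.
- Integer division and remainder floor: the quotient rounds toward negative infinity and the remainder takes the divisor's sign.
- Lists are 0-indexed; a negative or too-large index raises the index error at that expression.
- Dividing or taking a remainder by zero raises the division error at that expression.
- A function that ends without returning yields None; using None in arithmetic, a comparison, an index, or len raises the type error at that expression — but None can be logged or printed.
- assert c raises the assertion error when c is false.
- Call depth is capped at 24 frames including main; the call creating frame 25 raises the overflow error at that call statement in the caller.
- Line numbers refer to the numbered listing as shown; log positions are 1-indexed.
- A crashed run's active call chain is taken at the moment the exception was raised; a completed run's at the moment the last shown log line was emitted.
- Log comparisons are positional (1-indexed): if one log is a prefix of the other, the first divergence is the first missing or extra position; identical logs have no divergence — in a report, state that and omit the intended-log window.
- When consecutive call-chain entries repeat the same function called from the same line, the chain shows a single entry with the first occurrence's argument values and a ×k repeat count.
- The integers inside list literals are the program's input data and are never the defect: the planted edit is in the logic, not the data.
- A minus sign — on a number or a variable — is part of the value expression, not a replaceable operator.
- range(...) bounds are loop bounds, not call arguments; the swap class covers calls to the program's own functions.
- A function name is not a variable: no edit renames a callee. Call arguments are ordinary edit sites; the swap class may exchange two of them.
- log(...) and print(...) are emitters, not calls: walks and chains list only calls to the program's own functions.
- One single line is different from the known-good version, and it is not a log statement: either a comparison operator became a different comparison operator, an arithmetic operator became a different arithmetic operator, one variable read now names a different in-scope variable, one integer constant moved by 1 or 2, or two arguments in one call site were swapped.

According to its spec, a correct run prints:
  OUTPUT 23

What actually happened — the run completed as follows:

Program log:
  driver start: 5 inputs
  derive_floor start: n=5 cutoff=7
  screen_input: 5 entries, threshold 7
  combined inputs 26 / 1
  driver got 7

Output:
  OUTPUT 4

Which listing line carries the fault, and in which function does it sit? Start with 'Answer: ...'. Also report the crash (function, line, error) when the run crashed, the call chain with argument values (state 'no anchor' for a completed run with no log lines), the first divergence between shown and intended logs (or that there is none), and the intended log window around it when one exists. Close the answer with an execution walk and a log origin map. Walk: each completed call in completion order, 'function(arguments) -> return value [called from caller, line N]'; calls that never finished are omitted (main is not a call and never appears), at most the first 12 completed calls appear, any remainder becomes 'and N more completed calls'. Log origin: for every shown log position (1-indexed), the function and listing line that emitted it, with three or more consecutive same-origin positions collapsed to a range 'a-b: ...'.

Answer: the defect is in derive_floor at line 30.
Key fact: Position 5 is the first bad log line: 'driver got 7' should read 'driver got 26'.
Call chain: main.
First divergence: position 5 — the shown line 'driver got 7' should read 'driver got 26'.
Intended log window:
  3: screen_input: 5 entries, threshold 7
  4: combined inputs 26 / 1
  5: driver got 26
Execution walk:
  process_batch([3, 9, 7, 5, 2]) -> 26  [called from derive_floor, line 26]
  screen_input([3, 9, 7, 5, 2], 7) -> 1  [called from derive_floor, line 27]
  derive_floor([3, 9, 7, 5, 2], 7) -> 7  [called from main, line 36]
Origin of each log line:
  1 — main, line 35
  2 — derive_floor, line 25
  3 — screen_input, line 8
  4 — derive_floor, line 28
  5 — main, line 37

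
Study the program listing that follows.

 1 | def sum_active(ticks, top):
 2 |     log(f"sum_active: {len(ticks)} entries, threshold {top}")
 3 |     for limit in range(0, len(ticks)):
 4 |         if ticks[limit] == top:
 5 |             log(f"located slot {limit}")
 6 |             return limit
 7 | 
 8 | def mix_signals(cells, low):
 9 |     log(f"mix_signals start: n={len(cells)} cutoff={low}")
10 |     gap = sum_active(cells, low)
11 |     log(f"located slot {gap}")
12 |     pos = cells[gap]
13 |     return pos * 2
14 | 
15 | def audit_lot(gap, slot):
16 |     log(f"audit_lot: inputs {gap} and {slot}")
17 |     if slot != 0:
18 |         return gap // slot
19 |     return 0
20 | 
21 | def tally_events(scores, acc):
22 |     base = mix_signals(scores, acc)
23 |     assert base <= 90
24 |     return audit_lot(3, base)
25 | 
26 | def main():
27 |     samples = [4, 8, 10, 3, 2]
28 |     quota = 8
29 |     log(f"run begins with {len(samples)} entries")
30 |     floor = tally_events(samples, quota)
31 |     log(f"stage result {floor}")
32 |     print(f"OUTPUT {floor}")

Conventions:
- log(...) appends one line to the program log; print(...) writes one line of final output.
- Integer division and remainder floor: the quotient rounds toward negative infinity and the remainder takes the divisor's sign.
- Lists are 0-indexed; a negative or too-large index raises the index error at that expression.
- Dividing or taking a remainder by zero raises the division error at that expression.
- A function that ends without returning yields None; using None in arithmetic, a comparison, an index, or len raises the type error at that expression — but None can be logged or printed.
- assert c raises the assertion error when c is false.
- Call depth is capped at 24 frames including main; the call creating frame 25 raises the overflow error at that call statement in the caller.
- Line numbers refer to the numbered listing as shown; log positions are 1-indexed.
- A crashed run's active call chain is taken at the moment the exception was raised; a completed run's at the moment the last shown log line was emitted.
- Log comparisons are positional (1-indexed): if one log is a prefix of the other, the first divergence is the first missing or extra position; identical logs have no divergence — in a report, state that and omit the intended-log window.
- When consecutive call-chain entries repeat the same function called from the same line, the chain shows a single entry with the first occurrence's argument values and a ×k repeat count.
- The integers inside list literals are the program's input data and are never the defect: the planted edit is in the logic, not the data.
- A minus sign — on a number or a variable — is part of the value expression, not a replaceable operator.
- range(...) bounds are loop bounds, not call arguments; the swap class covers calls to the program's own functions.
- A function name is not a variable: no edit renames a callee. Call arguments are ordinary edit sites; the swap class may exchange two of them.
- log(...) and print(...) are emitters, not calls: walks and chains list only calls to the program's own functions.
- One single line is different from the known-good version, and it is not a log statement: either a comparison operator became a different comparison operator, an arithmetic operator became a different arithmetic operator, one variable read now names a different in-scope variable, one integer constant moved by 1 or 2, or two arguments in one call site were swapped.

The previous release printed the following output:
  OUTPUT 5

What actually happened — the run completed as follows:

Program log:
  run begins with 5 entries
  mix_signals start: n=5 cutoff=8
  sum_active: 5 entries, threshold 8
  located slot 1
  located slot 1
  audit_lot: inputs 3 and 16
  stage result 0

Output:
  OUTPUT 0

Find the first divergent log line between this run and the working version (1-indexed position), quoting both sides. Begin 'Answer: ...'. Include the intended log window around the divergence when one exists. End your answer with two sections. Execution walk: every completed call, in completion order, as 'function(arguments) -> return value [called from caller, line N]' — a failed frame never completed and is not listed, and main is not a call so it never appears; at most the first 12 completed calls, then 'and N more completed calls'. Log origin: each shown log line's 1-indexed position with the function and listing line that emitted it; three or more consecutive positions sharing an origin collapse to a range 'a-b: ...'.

Answer: at position 6 the run shows 'audit_lot: inputs 3 and 16' where the working version logs 'audit_lot: inputs 16 and 3'.
Intended log window:
  4: located slot 1
  5: located slot 1
  6: audit_lot: inputs 16 and 3
  7: stage result 5
Execution walk:
  sum_active([4, 8, 10, 3, 2], 8) -> 1  [called from mix_signals, line 10]
  mix_signals([4, 8, 10, 3, 2], 8) -> 16  [called from tally_events, line 22]
  audit_lot(3, 16) -> 0  [called from tally_events, line 24]
  tally_events([4, 8, 10, 3, 2], 8) -> 0  [called from main, line 30]
Origin of each log line:
  1 — main, line 29
  2 — mix_signals, line 9
  3 — sum_active, line 2
  4 — sum_active, line 5
  5 — mix_signals, line 11
  6 — audit_lot, line 16
  7 — main, line 31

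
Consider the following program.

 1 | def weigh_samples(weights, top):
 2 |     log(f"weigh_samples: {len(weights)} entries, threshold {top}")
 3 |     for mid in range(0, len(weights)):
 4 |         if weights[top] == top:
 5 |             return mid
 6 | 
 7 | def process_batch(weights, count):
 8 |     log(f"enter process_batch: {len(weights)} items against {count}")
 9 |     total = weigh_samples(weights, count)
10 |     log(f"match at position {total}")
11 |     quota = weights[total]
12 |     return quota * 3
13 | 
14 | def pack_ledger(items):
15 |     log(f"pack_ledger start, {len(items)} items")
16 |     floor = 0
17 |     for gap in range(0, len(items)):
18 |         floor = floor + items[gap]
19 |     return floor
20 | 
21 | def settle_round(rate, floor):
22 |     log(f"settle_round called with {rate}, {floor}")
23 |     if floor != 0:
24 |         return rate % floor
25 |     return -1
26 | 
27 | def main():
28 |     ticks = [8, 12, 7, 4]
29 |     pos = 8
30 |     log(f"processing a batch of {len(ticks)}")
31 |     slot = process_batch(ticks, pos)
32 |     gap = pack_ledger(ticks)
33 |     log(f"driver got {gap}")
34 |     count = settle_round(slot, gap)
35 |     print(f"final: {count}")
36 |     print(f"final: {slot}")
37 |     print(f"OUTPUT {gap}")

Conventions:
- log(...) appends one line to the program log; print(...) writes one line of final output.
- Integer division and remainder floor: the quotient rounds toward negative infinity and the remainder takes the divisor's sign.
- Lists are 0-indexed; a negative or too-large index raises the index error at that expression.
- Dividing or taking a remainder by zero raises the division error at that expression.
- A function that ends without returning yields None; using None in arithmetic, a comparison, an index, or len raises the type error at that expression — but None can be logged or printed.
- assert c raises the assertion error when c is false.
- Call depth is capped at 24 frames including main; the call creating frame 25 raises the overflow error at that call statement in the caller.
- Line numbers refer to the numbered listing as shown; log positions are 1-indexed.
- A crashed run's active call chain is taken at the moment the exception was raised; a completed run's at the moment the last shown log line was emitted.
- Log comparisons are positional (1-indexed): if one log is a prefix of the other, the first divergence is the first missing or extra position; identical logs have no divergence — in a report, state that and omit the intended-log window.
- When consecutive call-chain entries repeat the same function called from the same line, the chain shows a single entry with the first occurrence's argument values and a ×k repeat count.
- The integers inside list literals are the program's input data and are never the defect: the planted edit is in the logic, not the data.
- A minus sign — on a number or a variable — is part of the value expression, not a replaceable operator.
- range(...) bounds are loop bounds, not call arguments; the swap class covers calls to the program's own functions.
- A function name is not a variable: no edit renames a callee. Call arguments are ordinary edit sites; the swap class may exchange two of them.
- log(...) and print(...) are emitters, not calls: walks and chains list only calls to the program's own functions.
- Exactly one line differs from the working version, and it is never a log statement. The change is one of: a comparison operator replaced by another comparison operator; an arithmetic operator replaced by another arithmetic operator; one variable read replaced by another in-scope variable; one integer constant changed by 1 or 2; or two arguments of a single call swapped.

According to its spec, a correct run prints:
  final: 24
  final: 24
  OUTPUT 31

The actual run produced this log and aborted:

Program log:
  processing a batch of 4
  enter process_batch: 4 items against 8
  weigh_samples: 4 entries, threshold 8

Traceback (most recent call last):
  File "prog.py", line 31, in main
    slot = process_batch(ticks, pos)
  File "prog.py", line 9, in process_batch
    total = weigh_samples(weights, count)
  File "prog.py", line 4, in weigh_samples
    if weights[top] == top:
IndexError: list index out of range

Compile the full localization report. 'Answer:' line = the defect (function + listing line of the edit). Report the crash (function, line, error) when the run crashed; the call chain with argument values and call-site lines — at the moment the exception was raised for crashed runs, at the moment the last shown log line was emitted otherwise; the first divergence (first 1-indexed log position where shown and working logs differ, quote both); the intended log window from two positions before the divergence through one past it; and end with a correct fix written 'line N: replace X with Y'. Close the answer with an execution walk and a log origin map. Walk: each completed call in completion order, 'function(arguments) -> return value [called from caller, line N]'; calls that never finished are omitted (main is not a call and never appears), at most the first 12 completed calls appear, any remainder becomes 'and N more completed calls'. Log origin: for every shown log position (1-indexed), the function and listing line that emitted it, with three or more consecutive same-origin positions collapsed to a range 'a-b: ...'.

Answer: the defect is in weigh_samples at line 4.
The tell: The shown log is a 3-line prefix of the intended one, whose next entry is 'match at position 0'.
Crash: weigh_samples, line 4, IndexError.
Call chain: main -> process_batch([8, 12, 7, 4], 8) (called at line 31) -> weigh_samples([8, 12, 7, 4], 8) (called at line 9).
First divergence: position 4; the shown log stops at 3 lines while the working version next logs 'match at position 0'.
Intended log window:
  2: enter process_batch: 4 items against 8
  3: weigh_samples: 4 entries, threshold 8
  4: match at position 0
  5: pack_ledger start, 4 items
Execution walk:
  (no call completed)
Log origin:
  1: emitted by main (line 30)
  2: emitted by process_batch (line 8)
  3: emitted by weigh_samples (line 2)
A correct fix: line 4: replace `weights[top]` with `weights[mid]`.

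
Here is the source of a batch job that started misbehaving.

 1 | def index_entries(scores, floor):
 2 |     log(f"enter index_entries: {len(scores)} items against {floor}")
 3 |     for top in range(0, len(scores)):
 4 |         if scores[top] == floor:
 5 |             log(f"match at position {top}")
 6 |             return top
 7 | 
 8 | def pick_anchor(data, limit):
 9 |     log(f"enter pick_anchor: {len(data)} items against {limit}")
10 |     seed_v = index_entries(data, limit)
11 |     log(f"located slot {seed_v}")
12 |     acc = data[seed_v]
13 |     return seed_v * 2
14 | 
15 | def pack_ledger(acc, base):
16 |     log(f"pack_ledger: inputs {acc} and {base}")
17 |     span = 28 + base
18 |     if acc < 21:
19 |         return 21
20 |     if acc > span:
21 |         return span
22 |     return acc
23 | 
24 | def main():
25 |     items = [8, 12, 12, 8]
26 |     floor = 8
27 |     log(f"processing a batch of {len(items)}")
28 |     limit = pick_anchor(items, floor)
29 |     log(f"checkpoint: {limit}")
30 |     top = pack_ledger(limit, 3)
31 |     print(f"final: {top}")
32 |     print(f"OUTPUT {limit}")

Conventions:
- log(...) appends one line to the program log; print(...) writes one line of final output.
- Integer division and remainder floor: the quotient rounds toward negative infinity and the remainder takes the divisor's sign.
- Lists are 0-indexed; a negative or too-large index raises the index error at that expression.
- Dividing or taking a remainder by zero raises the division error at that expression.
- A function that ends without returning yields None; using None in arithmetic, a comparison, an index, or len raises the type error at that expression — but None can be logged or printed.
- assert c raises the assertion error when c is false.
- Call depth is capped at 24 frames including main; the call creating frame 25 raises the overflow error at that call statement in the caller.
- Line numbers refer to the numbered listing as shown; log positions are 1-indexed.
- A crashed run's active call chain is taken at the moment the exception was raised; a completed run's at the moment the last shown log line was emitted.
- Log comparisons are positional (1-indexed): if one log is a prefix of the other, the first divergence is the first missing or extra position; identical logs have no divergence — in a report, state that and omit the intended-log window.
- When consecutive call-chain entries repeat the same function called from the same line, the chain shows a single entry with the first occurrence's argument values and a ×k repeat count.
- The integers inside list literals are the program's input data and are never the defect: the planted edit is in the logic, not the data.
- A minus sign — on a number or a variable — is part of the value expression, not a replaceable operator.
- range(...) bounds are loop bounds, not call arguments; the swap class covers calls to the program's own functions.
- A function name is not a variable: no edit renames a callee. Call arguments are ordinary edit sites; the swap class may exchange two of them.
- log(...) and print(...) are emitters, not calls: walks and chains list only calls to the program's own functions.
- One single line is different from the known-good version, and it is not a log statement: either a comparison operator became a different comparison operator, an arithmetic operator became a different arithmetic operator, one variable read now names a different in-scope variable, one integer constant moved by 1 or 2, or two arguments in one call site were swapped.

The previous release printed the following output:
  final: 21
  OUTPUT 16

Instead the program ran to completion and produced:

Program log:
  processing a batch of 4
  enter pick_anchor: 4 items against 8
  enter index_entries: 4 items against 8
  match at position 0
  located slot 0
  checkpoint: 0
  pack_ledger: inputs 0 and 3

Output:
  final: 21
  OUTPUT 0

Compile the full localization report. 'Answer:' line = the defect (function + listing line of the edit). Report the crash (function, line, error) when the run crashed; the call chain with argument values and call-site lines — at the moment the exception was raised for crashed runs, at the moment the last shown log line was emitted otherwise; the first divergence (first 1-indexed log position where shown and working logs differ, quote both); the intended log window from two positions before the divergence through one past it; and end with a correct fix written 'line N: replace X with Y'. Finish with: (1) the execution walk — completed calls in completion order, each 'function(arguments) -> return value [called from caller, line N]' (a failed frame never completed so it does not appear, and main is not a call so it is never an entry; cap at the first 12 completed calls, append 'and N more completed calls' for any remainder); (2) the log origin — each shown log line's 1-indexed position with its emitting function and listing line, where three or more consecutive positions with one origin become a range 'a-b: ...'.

Answer: the defect is in pick_anchor at line 13.
Core observation: At log position 6 the runs split — shown 'checkpoint: 0', but the working version logs 'checkpoint: 16'.
Call chain: main -> pack_ledger(0, 3) (called at line 30).
First divergence: position 6 — shown 'checkpoint: 0', intended 'checkpoint: 16'.
Intended log window:
  4: match at position 0
  5: located slot 0
  6: checkpoint: 16
  7: pack_ledger: inputs 16 and 3
Execution walk:
  index_entries([8, 12, 12, 8], 8) -> 0  [called from pick_anchor, line 10]
  pick_anchor([8, 12, 12, 8], 8) -> 0  [called from main, line 28]
  pack_ledger(0, 3) -> 21  [called from main, line 30]
Log origin:
  1: emitted by main (line 27)
  2: emitted by pick_anchor (line 9)
  3: emitted by index_entries (line 2)
  4: emitted by index_entries (line 5)
  5: emitted by pick_anchor (line 11)
  6: emitted by main (line 29)
  7: emitted by pack_ledger (line 16)
A correct fix: line 13: replace `seed_v` with `acc`.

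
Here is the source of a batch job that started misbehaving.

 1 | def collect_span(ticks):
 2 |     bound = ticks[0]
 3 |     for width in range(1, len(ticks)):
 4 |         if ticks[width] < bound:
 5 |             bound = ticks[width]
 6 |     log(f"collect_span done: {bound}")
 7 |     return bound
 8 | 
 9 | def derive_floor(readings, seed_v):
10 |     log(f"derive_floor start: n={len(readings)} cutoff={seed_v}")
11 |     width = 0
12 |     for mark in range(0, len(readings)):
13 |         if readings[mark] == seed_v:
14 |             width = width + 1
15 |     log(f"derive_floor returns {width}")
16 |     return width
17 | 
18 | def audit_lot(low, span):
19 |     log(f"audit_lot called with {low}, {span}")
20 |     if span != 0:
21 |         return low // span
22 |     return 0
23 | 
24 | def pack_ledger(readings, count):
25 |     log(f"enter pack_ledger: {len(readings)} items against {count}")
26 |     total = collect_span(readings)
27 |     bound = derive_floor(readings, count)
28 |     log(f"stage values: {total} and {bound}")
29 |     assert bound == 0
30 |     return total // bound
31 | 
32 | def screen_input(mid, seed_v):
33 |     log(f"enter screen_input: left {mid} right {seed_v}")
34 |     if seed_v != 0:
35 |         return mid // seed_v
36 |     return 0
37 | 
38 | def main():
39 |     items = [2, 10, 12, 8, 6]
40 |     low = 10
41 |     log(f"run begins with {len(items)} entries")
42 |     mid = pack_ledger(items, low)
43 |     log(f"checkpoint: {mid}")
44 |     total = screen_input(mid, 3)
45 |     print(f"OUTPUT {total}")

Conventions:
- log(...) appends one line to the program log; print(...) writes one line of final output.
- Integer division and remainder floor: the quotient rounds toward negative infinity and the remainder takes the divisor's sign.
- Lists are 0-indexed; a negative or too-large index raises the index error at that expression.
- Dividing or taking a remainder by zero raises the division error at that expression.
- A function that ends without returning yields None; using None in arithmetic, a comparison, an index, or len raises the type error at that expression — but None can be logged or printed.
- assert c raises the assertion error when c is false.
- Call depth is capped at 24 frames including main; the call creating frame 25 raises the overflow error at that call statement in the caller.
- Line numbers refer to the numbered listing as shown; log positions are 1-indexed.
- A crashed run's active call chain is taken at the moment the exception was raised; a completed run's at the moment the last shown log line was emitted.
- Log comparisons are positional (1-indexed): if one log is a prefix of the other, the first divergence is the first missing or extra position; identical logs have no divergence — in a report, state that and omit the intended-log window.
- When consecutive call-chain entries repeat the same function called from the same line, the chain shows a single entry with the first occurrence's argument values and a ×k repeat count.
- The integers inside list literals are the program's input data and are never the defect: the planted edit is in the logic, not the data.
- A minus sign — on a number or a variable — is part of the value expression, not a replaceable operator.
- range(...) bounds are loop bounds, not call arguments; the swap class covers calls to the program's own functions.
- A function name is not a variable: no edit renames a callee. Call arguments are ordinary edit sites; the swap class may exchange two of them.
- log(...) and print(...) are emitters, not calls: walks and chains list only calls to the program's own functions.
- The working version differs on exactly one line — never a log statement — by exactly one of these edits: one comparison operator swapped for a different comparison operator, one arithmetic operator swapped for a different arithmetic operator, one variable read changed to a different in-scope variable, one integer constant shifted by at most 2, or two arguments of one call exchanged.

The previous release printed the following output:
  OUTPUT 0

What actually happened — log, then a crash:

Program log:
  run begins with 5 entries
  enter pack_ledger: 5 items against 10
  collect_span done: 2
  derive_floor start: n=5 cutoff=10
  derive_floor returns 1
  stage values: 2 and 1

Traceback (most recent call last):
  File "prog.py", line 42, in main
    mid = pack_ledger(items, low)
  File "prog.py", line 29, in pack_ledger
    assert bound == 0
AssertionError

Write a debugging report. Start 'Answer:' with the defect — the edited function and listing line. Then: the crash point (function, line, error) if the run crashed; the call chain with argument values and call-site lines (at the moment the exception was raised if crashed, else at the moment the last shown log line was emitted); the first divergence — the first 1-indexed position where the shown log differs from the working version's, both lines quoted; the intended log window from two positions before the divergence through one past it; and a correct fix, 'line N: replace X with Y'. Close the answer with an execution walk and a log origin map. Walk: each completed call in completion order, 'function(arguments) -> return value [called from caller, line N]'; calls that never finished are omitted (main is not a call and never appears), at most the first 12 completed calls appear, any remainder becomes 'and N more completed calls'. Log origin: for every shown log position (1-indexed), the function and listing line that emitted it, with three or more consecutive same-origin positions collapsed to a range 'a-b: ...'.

Answer: the defect is in pack_ledger at line 29.
The tell: Only 6 log lines were emitted before the run died; the intended continuation was 'checkpoint: 2'.
Crash: pack_ledger, line 29, AssertionError.
Call chain: main -> pack_ledger([2, 10, 12, 8, 6], 10) (called at line 42).
First divergence: position 7 (shown log ended at 6 lines; the working version continues: 'checkpoint: 2').
Intended log window:
  5: derive_floor returns 1
  6: stage values: 2 and 1
  7: checkpoint: 2
  8: enter screen_input: left 2 right 3
Execution walk:
  collect_span([2, 10, 12, 8, 6]) -> 2  [called from pack_ledger, line 26]
  derive_floor([2, 10, 12, 8, 6], 10) -> 1  [called from pack_ledger, line 27]
Log origins:
  1 — main, line 41
  2 — pack_ledger, line 25
  3 — collect_span, line 6
  4 — derive_floor, line 10
  5 — derive_floor, line 15
  6 — pack_ledger, line 28
A correct fix: line 29: replace `==` with `>`.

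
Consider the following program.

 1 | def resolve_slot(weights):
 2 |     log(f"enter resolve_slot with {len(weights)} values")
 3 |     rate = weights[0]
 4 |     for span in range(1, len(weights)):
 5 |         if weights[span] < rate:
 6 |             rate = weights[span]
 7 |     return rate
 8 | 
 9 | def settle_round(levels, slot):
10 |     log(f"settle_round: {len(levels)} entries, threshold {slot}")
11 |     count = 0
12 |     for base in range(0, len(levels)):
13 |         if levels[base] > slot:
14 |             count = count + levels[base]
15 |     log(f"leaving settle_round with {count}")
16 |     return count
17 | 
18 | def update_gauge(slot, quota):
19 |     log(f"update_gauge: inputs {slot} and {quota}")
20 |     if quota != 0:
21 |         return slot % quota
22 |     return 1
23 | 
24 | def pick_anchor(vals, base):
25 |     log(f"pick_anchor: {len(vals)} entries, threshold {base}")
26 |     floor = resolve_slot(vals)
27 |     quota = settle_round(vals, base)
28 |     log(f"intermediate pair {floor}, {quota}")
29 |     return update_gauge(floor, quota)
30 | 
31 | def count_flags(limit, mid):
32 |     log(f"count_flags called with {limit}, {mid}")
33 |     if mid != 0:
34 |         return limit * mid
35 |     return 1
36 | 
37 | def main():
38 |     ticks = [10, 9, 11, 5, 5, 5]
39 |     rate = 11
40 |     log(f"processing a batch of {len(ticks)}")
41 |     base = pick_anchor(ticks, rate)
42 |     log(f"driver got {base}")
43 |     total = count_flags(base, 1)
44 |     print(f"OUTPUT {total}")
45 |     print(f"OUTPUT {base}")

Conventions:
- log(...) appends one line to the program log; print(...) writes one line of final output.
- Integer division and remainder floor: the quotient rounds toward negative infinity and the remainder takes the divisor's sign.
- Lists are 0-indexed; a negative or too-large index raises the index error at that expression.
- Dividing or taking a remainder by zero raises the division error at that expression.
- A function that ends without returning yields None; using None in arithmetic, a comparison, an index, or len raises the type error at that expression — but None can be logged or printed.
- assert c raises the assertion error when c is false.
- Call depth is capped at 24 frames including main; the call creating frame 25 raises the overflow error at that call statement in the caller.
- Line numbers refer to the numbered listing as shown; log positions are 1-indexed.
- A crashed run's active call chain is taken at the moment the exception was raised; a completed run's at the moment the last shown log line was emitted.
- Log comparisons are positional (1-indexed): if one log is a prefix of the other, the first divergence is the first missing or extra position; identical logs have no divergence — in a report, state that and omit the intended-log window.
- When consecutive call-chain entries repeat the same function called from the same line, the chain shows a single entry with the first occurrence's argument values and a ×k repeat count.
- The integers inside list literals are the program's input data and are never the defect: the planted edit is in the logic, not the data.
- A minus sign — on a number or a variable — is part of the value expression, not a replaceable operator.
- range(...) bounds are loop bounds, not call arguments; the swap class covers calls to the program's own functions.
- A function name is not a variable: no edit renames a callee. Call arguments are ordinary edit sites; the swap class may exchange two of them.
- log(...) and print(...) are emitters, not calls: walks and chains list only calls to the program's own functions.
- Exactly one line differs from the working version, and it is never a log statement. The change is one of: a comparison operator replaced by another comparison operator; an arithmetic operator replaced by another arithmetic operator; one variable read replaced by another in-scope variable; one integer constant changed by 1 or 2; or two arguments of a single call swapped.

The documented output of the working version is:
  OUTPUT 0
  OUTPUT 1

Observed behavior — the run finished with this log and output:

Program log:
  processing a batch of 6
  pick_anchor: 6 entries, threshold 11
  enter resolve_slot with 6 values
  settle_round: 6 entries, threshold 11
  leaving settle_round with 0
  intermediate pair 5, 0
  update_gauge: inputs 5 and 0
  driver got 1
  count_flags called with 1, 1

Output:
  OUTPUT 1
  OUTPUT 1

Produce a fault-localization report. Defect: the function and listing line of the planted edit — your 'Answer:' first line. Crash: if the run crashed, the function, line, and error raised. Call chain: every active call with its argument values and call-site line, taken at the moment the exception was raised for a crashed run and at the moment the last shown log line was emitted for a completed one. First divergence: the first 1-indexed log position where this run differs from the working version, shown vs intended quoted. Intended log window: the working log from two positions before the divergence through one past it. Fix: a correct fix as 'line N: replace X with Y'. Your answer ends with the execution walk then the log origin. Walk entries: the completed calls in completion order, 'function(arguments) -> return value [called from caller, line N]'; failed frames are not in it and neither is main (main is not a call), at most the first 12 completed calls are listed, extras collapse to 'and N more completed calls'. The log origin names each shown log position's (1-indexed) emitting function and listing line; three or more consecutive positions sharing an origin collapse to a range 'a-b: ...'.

Answer: the defect is in count_flags at line 34.
Core observation: Nothing in the log betrays the bug — only the output does.
Call chain: main -> count_flags(1, 1) (called at line 43).
First divergence: none — the logs agree in full.
Execution walk:
  resolve_slot([10, 9, 11, 5, 5, 5]) -> 5  [called from pick_anchor, line 26]
  settle_round([10, 9, 11, 5, 5, 5], 11) -> 0  [called from pick_anchor, line 27]
  update_gauge(5, 0) -> 1  [called from pick_anchor, line 29]
  pick_anchor([10, 9, 11, 5, 5, 5], 11) -> 1  [called from main, line 41]
  count_flags(1, 1) -> 1  [called from main, line 43]
Log line origins:
  1 — main, line 40
  2 — pick_anchor, line 25
  3 — resolve_slot, line 2
  4 — settle_round, line 10
  5 — settle_round, line 15
  6 — pick_anchor, line 28
  7 — update_gauge, line 19
  8 — main, line 42
  9 — count_flags, line 32
A correct fix: line 34: replace `*` with `%`.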